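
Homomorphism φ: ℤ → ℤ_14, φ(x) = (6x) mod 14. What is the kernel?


Kernel = preimage of identity
ker(φ) = {x ∈ ℤ : 6x ≡ 0 (mod 14)}. gcd(6,14) = 2, so 6x ≡ 0 (mod 14) ⟺ x ≡ 0 (mod 14/2 = 7). Hence ker(φ) = 7ℤ

ker(φ) = 7ℤ


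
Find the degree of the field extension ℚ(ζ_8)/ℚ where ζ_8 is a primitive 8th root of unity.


[ℚ(ζ_n):ℚ] = deg Φ_n(x) = φ(n). Here φ(8) = 4

[ℚ(ζ_8)/ℚ where ζ_8 is a primitive 8th root of unity] = 4


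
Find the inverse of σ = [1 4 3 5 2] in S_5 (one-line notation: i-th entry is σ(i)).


To find σ⁻¹, swap domain and range:
σ(1) = 1 → σ⁻¹(1) = 1
σ(2) = 4 → σ⁻¹(4) = 2
σ(3) = 3 → σ⁻¹(3) = 3
σ(4) = 5 → σ⁻¹(5) = 4
σ(5) = 2 → σ⁻¹(2) = 5

σ⁻¹ = [1 5 3 2 4]


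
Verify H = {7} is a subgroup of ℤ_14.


Subgroup test for H = {7} in (ℤ_14, +):
(1) 0 ∈ H? No
(2) Closure: for all a,b ∈ H, (a+b) mod 14 ∈ H? No  [counterexample: 7 + 7 = 0 ∉ H]
(3) Inverses: for all a ∈ H, -a mod 14 ∈ H? Yes

No, H is not a subgroup of ℤ_14


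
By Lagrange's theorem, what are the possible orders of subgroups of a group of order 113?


Lagrange's theorem: |H| divides |G|
|G| = 113
Divisors of 113: 1, 113

Possible subgroup orders: {1, 113}


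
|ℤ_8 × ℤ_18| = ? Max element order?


|ℤ_8 × ℤ_18| = 8 × 18 = 144
Max element order = lcm(8,18) = 72
Cyclic? No (gcd=2)

|ℤ_8×ℤ_18| = 144, max element order = 72


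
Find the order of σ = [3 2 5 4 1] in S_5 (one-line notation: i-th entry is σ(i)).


Cycle decomposition: (1 3 5)
Cycle lengths: 3
Order = lcm(3) = 3

ord(σ) = 3


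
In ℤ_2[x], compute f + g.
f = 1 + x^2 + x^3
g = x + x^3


Add coefficients mod 2:
x^0: 1 + 0 = 1 (mod 2)
x^1: 0 + 1 = 1 (mod 2)
x^2: 1 + 0 = 1 (mod 2)
x^3: 1 + 1 = 0 (mod 2)
Result: 1 + x + x^2

f + g = 1 + x + x^2


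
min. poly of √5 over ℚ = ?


√5 satisfies x² - 5 = 0, irreducible over ℚ since 5 is squarefree

Minimal polynomial: x² - 5


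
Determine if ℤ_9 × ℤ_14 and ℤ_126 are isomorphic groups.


Comparing ℤ_9 × ℤ_14 and ℤ_126:
gcd(9,14) = 1, so ℤ_9 × ℤ_14 ≅ ℤ_126 (CRT)

Yes, ℤ_9 × ℤ_14 ≅ ℤ_126


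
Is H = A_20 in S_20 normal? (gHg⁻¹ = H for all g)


H = A_20 in S_20
A_20 has index 2 in S_20, and every subgroup of index 2 is normal

Yes, normal subgroup


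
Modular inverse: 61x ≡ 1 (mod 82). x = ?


Use the extended Euclidean algorithm to write 1 = 61·s + 82·t; then s mod 82 is the inverse.
Euclidean algorithm:
  61 = 0·82 + 61
  82 = 1·61 + 21
  61 = 2·21 + 19
  21 = 1·19 + 2
  19 = 9·2 + 1
  2 = 2·1 + 0
gcd(61,82) = 1
Back-substitution gives: 61·(39) + 82·(-29) = 1
So 61⁻¹ ≡ 39 ≡ 39 (mod 82)
Check: 61 × 39 = 2379 ≡ 1 (mod 82) ✓

61⁻¹ ≡ 39 (mod 82)


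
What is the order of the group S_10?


|S_n| = n! (number of permutations of n symbols)
|S_10| = 10! = 3628800

|S_10| = 3628800


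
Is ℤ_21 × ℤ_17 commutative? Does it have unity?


Direct product ring; commutative with unity (1,1); but (1,0)·(0,1) = (0,0) gives zero divisors, so not an integral domain
Commutative: Yes
Integral domain: No
Has unity: Yes

ℤ_21 × ℤ_17: Commutative=Yes, Unity=Yes


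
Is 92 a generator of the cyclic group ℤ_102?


g generates ℤ_n iff gcd(g, n) = 1
gcd(92, 102) = 2
Since gcd = 2 ≠ 1, ⟨92⟩ has order 51 < 102, so 92 is not a generator.

No, 92 does not generate ℤ_102


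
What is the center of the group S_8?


Z(G) = {g ∈ G | gx = xg for all x ∈ G}
S_n is non-abelian for n ≥ 3; Z(S_8) is trivial

Z(S_8) = {e}


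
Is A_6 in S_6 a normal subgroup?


H = A_6 in S_6
A_6 has index 2 in S_6, and every subgroup of index 2 is normal

Yes, normal subgroup


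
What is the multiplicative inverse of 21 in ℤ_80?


Use the extended Euclidean algorithm to write 1 = 21·s + 80·t; then s mod 80 is the inverse.
Euclidean algorithm:
  21 = 0·80 + 21
  80 = 3·21 + 17
  21 = 1·17 + 4
  17 = 4·4 + 1
  4 = 4·1 + 0
gcd(21,80) = 1
Back-substitution gives: 21·(-19) + 80·(5) = 1
So 21⁻¹ ≡ -19 ≡ 61 (mod 80)
Check: 21 × 61 = 1281 ≡ 1 (mod 80) ✓

21⁻¹ ≡ 61 (mod 80)


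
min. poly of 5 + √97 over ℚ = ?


Let α = 5 + √97. Then α - 5 = √97, so (α - 5)² = 97, giving α² - 10α - 72 = 0. Degree 2 and α ∉ ℚ, so this is the minimal polynomial.

Minimal polynomial: x² - 10x - 72


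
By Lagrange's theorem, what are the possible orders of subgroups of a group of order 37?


Lagrange's theorem: |H| divides |G|
|G| = 37
Divisors of 37: 1, 37

Possible subgroup orders: {1, 37}


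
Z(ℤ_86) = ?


Z(G) = {g ∈ G | gx = xg for all x ∈ G}
ℤ_86 is abelian, so Z(G) = G

Z(ℤ_86) = ℤ_86


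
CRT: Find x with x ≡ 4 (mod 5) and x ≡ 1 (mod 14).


m₁ = 5, m₂ = 14, gcd = 1, so CRT applies. M = m₁·m₂ = 70
Let M₁ = M/m₁ = 14, M₂ = M/m₂ = 5
Find y₁ ≡ M₁⁻¹ (mod m₁): 14⁻¹ ≡ 4 (mod 5)
Find y₂ ≡ M₂⁻¹ (mod m₂): 5⁻¹ ≡ 3 (mod 14)
x = a₁·M₁·y₁ + a₂·M₂·y₂ = 4·14·4 + 1·5·3 = 239
Reduce mod 70: x ≡ 29
Check: 29 mod 5 = 4 ✓, 29 mod 14 = 1 ✓

x ≡ 29 (mod 70)


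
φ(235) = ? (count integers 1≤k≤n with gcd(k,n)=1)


Factor n: 235 = 5 × 47
φ(n) = n · ∏(1 - 1/p) over distinct primes p | n
φ(235) = 235 · (1 - 1/5) · (1 - 1/47) = 184

φ(235) = 184


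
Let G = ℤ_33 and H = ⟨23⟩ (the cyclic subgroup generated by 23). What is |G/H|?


|⟨23⟩| = n / gcd(23, 33) = 33 / 1 = 33
H is normal (ℤ_33 is abelian).
|G/H| = |G| / |H| = 33 / 33 = 1

|G/H| = 1


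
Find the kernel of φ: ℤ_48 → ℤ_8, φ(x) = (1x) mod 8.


Kernel = preimage of identity
ker(φ) = {x ∈ ℤ_48 : 1x ≡ 0 (mod 8)}. Since 8 | 48, φ is well-defined. The kernel is the cyclic subgroup ⟨8⟩ of ℤ_48 (order 6), i.e. {0, 8, 16, 24, 32, 40}

ker(φ) = {0, 8, 16, 24, 32, 40}


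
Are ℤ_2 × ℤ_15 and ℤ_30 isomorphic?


Comparing ℤ_2 × ℤ_15 and ℤ_30:
gcd(2,15) = 1, so ℤ_2 × ℤ_15 ≅ ℤ_30 (CRT)

Yes, ℤ_2 × ℤ_15 ≅ ℤ_30


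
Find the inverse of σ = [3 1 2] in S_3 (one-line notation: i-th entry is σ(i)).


To find σ⁻¹, swap domain and range:
σ(1) = 3 → σ⁻¹(3) = 1
σ(2) = 1 → σ⁻¹(1) = 2
σ(3) = 2 → σ⁻¹(2) = 3

σ⁻¹ = [2 3 1]


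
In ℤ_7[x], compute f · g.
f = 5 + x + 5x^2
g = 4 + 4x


Expand and collect like terms; reduce coefficients mod 7:
x^0: 5·4 = 20 ≡ 6 (mod 7)
x^1: 5·4 + 1·4 = 24 ≡ 3 (mod 7)
x^2: 1·4 + 5·4 = 24 ≡ 3 (mod 7)
x^3: 5·4 = 20 ≡ 6 (mod 7)
Result: 6 + 3x + 3x^2 + 6x^3

f · g = 6 + 3x + 3x^2 + 6x^3


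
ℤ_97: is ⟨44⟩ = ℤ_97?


g generates ℤ_n iff gcd(g, n) = 1
gcd(44, 97) = 1
Since gcd = 1, 44 is a generator.

Yes, 44 generates ℤ_97


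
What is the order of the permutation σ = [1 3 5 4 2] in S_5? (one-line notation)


Cycle decomposition: (2 3 5)
Cycle lengths: 3
Order = lcm(3) = 3

ord(σ) = 3


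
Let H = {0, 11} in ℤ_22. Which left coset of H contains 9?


9 + H = {9 + h (mod 22) : h ∈ H}
9+0=9, 9+11=20

9 + H = {9, 20}


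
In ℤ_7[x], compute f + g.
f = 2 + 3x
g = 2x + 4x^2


Add coefficients mod 7:
x^0: 2 + 0 = 2 (mod 7)
x^1: 3 + 2 = 5 (mod 7)
x^2: 0 + 4 = 4 (mod 7)
Result: 2 + 5x + 4x^2

f + g = 2 + 5x + 4x^2


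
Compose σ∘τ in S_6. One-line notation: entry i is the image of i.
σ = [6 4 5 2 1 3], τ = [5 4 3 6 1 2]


σ∘τ: apply τ first, then σ
1 →τ 5 →σ 1
2 →τ 4 →σ 2
3 →τ 3 →σ 5
4 →τ 6 →σ 3
5 →τ 1 →σ 6
6 →τ 2 →σ 4

σ∘τ = [1 2 5 3 6 4]


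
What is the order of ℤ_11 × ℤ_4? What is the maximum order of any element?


|ℤ_11 × ℤ_4| = 11 × 4 = 44
Max element order = lcm(11,4) = 44
Cyclic? Yes (gcd=1)

|ℤ_11×ℤ_4| = 44, max element order = 44


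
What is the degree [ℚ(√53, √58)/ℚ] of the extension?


[ℚ(√53,√58):ℚ] = [ℚ(√53,√58):ℚ(√53)]·[ℚ(√53):ℚ] = 2·2 = 4

[ℚ(√53, √58)/ℚ] = 4


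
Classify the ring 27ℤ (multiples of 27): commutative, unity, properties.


27ℤ is a commutative ring under +,× but has no multiplicative identity (1 ∉ 27ℤ); it has no zero divisors, but without unity it is not an integral domain
Commutative: Yes
Integral domain: No
Has unity: No

27ℤ (multiples of 27): Commutative=Yes, Unity=No


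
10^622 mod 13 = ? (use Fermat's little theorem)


Fermat's little theorem: if p is prime and gcd(a,p)=1, then a^(p-1) ≡ 1 (mod p)
p = 13 is prime, gcd(10,13) = 1
Reduce exponent: 622 mod 12 = 10
So 10^622 ≡ 10^10 (mod 13)
10^10 mod 13 = 3

10^622 ≡ 3 (mod 13)


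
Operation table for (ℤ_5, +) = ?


Elements: {0, 1, 2, 3, 4}
Operation: addition mod 5
Entry (a, b) = (a + b) mod 5

Cayley table:
  | 0 | 1 | 2 | 3 | 4
0 | 0 | 1 | 2 | 3 | 4
1 | 1 | 2 | 3 | 4 | 0
2 | 2 | 3 | 4 | 0 | 1
3 | 3 | 4 | 0 | 1 | 2
4 | 4 | 0 | 1 | 2 | 3


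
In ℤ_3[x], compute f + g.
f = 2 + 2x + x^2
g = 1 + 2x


Add coefficients mod 3:
x^0: 2 + 1 = 0 (mod 3)
x^1: 2 + 2 = 1 (mod 3)
x^2: 1 + 0 = 1 (mod 3)
Result: x + x^2

f + g = x + x^2


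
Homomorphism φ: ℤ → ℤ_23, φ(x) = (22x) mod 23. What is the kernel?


Kernel = preimage of identity
ker(φ) = {x ∈ ℤ : 22x ≡ 0 (mod 23)}. gcd(22,23) = 1, so 22x ≡ 0 (mod 23) ⟺ x ≡ 0 (mod 23/1 = 23). Hence ker(φ) = 23ℤ

ker(φ) = 23ℤ


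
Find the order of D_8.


|D_n| = 2n (n rotations and n reflections)
|D_8| = 2×8 = 16

|D_8| = 16


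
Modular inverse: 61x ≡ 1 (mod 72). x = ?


Use the extended Euclidean algorithm to write 1 = 61·s + 72·t; then s mod 72 is the inverse.
Euclidean algorithm:
  61 = 0·72 + 61
  72 = 1·61 + 11
  61 = 5·11 + 6
  11 = 1·6 + 5
  6 = 1·5 + 1
  5 = 5·1 + 0
gcd(61,72) = 1
Back-substitution gives: 61·(13) + 72·(-11) = 1
So 61⁻¹ ≡ 13 ≡ 13 (mod 72)
Check: 61 × 13 = 793 ≡ 1 (mod 72) ✓

61⁻¹ ≡ 13 (mod 72)


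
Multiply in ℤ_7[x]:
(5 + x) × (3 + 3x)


Expand and collect like terms; reduce coefficients mod 7:
x^0: 5·3 = 15 ≡ 1 (mod 7)
x^1: 5·3 + 1·3 = 18 ≡ 4 (mod 7)
x^2: 1·3 = 3 ≡ 3 (mod 7)
Result: 1 + 4x + 3x^2

f · g = 1 + 4x + 3x^2


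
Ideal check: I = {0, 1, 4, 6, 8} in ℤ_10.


Check ideal conditions for I = {0, 1, 4, 6, 8} in ℤ_10:
(1) I is an additive subgroup? No
(2) For r ∈ ℤ_10 and a ∈ I: r·a ∈ I? No  [counterexample: r=2, a=1, r·a mod 10 = 2 ∉ I]

No, I is not an ideal of ℤ_10


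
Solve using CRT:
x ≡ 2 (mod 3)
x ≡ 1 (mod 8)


m₁ = 3, m₂ = 8, gcd = 1, so CRT applies. M = m₁·m₂ = 24
Let M₁ = M/m₁ = 8, M₂ = M/m₂ = 3
Find y₁ ≡ M₁⁻¹ (mod m₁): 8⁻¹ ≡ 2 (mod 3)
Find y₂ ≡ M₂⁻¹ (mod m₂): 3⁻¹ ≡ 3 (mod 8)
x = a₁·M₁·y₁ + a₂·M₂·y₂ = 2·8·2 + 1·3·3 = 41
Reduce mod 24: x ≡ 17
Check: 17 mod 3 = 2 ✓, 17 mod 8 = 1 ✓

x ≡ 17 (mod 24)


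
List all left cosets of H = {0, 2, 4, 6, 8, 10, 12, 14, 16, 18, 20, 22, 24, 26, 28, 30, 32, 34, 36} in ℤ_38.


H = {0, 2, 4, 6, 8, 10, 12, 14, 16, 18, 20, 22, 24, 26, 28, 30, 32, 34, 36}, |H| = 19
Number of cosets = |G|/|H| = 38/19 = 2
0 + H = {0, 2, 4, 6, 8, 10, 12, 14, 16, 18, 20, 22, 24, 26, 28, 30, 32, 34, 36}
1 + H = {1, 3, 5, 7, 9, 11, 13, 15, 17, 19, 21, 23, 25, 27, 29, 31, 33, 35, 37}

Cosets: 0+H={0,2,4,6,8,10,12,14,16,18,20,22,24,26,28,30,32,34,36}; 1+H={1,3,5,7,9,11,13,15,17,19,21,23,25,27,29,31,33,35,37}


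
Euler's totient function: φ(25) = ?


φ(n) = count of k ∈ {1,...,n} with gcd(k,n)=1
Coprimes to 25: {1, 2, 3, 4, 6, 7, 8, 9, 11, 12, 13, 14, 16, 17, 18, 19, 21, 22, 23, 24}
Count: 20

φ(25) = 20


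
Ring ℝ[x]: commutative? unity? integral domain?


Polynomial ring over ℝ (an integral domain) is a commutative integral domain with unity 1
Commutative: Yes
Integral domain: Yes
Has unity: Yes

ℝ[x]: Commutative=Yes, Unity=Yes


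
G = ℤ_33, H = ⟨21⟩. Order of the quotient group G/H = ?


|⟨21⟩| = n / gcd(21, 33) = 33 / 3 = 11
H is normal (ℤ_33 is abelian).
|G/H| = |G| / |H| = 33 / 11 = 3

|G/H| = 3


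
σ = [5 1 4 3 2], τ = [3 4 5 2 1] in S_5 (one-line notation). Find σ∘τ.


σ∘τ: apply τ first, then σ
1 →τ 3 →σ 4
2 →τ 4 →σ 3
3 →τ 5 →σ 2
4 →τ 2 →σ 1
5 →τ 1 →σ 5

σ∘τ = [4 3 2 1 5]


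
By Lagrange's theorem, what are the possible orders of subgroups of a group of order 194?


Lagrange's theorem: |H| divides |G|
|G| = 194
Divisors of 194: 1, 2, 97, 194

Possible subgroup orders: {1, 2, 97, 194}


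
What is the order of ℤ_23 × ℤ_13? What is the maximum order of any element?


|ℤ_23 × ℤ_13| = 23 × 13 = 299
Max element order = lcm(23,13) = 299
Cyclic? Yes (gcd=1)

|ℤ_23×ℤ_13| = 299, max element order = 299


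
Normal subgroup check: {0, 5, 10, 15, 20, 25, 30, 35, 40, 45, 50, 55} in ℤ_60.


H = {0, 5, 10, 15, 20, 25, 30, 35, 40, 45, 50, 55} in ℤ_60
ℤ_60 is abelian; every subgroup of an abelian group is normal

Yes, normal subgroup


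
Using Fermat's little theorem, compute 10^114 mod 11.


Fermat's little theorem: if p is prime and gcd(a,p)=1, then a^(p-1) ≡ 1 (mod p)
p = 11 is prime, gcd(10,11) = 1
Reduce exponent: 114 mod 10 = 4
So 10^114 ≡ 10^4 (mod 11)
10^4 mod 11 = 1

10^114 ≡ 1 (mod 11)


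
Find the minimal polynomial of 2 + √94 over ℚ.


Let α = 2 + √94. Then α - 2 = √94, so (α - 2)² = 94, giving α² - 4α - 90 = 0. Degree 2 and α ∉ ℚ, so this is the minimal polynomial.

Minimal polynomial: x² - 4x - 90


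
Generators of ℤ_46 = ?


g generates ℤ_n iff gcd(g,n) = 1
Prime factors of 46: 2, 23
Generators are g ∈ {1,...,45} not divisible by any of these primes.
Generators: {1, 3, 5, 7, 9, 11, 13, 15, 17, 19, 21, 25, 27, 29, 31, 33, 35, 37, 39, 41, 43, 45}
Number of generators = φ(46) = 22

Generators of ℤ_46 = {1, 3, 5, 7, 9, 11, 13, 15, 17, 19, 21, 25, 27, 29, 31, 33, 35, 37, 39, 41, 43, 45}


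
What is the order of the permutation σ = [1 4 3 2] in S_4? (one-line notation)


Cycle decomposition: (2 4)
Cycle lengths: 2
Order = lcm(2) = 2

ord(σ) = 2


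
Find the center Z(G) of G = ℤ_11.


Z(G) = {g ∈ G | gx = xg for all x ∈ G}
ℤ_11 is abelian, so Z(G) = G

Z(ℤ_11) = ℤ_11


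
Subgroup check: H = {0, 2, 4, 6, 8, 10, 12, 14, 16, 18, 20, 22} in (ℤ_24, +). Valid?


Subgroup test for H = {0, 2, 4, 6, 8, 10, 12, 14, 16, 18, 20, 22} in (ℤ_24, +):
(1) 0 ∈ H? Yes
(2) Closure: for all a,b ∈ H, (a+b) mod 24 ∈ H? Yes
(3) Inverses: for all a ∈ H, -a mod 24 ∈ H? Yes

Yes, H is a subgroup of ℤ_24


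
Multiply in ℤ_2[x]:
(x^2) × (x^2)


Expand and collect like terms; reduce coefficients mod 2:
x^0: 0·0 = 0 ≡ 0 (mod 2)
x^1: 0·0 + 0·0 = 0 ≡ 0 (mod 2)
x^2: 0·1 + 0·0 + 1·0 = 0 ≡ 0 (mod 2)
x^3: 0·1 + 1·0 = 0 ≡ 0 (mod 2)
x^4: 1·1 = 1 ≡ 1 (mod 2)
Result: x^4

f · g = x^4


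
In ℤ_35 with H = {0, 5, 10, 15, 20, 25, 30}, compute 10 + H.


10 + H = {10 + h (mod 35) : h ∈ H}
10+0=10, 10+5=15, 10+10=20, 10+15=25, 10+20=30, 10+25=0, 10+30=5
10 + H = {0, 5, 10, 15, 20, 25, 30} = 0 + H

10 + H = {0, 5, 10, 15, 20, 25, 30}


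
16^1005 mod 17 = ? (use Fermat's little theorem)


Fermat's little theorem: if p is prime and gcd(a,p)=1, then a^(p-1) ≡ 1 (mod p)
p = 17 is prime, gcd(16,17) = 1
Reduce exponent: 1005 mod 16 = 13
So 16^1005 ≡ 16^13 (mod 17)
16^13 mod 17 = 16

16^1005 ≡ 16 (mod 17)


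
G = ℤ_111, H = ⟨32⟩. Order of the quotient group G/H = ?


|⟨32⟩| = n / gcd(32, 111) = 111 / 1 = 111
H is normal (ℤ_111 is abelian).
|G/H| = |G| / |H| = 111 / 111 = 1

|G/H| = 1


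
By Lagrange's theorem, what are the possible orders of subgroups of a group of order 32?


Lagrange's theorem: |H| divides |G|
|G| = 32
Divisors of 32: 1, 2, 4, 8, 16, 32

Possible subgroup orders: {1, 2, 4, 8, 16, 32}


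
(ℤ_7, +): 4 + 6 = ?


Operation: addition mod 7
4 + 6 = (a + b) mod 7 with a = 4, b = 6

4 + 6 = 3


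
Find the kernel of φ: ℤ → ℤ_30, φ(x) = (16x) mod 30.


Kernel = preimage of identity
ker(φ) = {x ∈ ℤ : 16x ≡ 0 (mod 30)}. gcd(16,30) = 2, so 16x ≡ 0 (mod 30) ⟺ x ≡ 0 (mod 30/2 = 15). Hence ker(φ) = 15ℤ

ker(φ) = 15ℤ


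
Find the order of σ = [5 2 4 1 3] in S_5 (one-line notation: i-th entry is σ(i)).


Cycle decomposition: (1 5 3 4)
Cycle lengths: 4
Order = lcm(4) = 4

ord(σ) = 4


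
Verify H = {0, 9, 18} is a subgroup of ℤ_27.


Subgroup test for H = {0, 9, 18} in (ℤ_27, +):
(1) 0 ∈ H? Yes
(2) Closure: for all a,b ∈ H, (a+b) mod 27 ∈ H? Yes
(3) Inverses: for all a ∈ H, -a mod 27 ∈ H? Yes

Yes, H is a subgroup of ℤ_27


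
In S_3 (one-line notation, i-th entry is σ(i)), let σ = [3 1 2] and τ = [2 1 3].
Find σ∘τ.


σ∘τ: apply τ first, then σ
1 →τ 2 →σ 1
2 →τ 1 →σ 3
3 →τ 3 →σ 2

σ∘τ = [1 3 2]


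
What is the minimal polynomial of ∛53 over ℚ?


∛53 satisfies x³ - 53 = 0, irreducible over ℚ (no rational root; 53 is not a perfect cube)

Minimal polynomial: x³ - 53


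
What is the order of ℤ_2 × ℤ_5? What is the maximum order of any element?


|ℤ_2 × ℤ_5| = 2 × 5 = 10
Max element order = lcm(2,5) = 10
Cyclic? Yes (gcd=1)

|ℤ_2×ℤ_5| = 10, max element order = 10


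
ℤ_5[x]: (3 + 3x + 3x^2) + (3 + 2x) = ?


Add coefficients mod 5:
x^0: 3 + 3 = 1 (mod 5)
x^1: 3 + 2 = 0 (mod 5)
x^2: 3 + 0 = 3 (mod 5)
Result: 1 + 3x^2

f + g = 1 + 3x^2


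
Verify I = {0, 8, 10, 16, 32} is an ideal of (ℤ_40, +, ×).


Check ideal conditions for I = {0, 8, 10, 16, 32} in ℤ_40:
(1) I is an additive subgroup? No
(2) For r ∈ ℤ_40 and a ∈ I: r·a ∈ I? No  [counterexample: r=2, a=10, r·a mod 40 = 20 ∉ I]

No, I is not an ideal of ℤ_40


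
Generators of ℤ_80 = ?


g generates ℤ_n iff gcd(g,n) = 1
Prime factors of 80: 2, 5
Generators are g ∈ {1,...,79} not divisible by any of these primes.
Generators: {1, 3, 7, 9, 11, 13, 17, 19, 21, 23, 27, 29, 31, 33, 37, 39, 41, 43, 47, 49, 51, 53, 57, 59, 61, 63, 67, 69, 71, 73, 77, 79}
Number of generators = φ(80) = 32

Generators of ℤ_80 = {1, 3, 7, 9, 11, 13, 17, 19, 21, 23, 27, 29, 31, 33, 37, 39, 41, 43, 47, 49, 51, 53, 57, 59, 61, 63, 67, 69, 71, 73, 77, 79}


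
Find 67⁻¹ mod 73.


Use the extended Euclidean algorithm to write 1 = 67·s + 73·t; then s mod 73 is the inverse.
Euclidean algorithm:
  67 = 0·73 + 67
  73 = 1·67 + 6
  67 = 11·6 + 1
  6 = 6·1 + 0
gcd(67,73) = 1
Back-substitution gives: 67·(12) + 73·(-11) = 1
So 67⁻¹ ≡ 12 ≡ 12 (mod 73)
Check: 67 × 12 = 804 ≡ 1 (mod 73) ✓

67⁻¹ ≡ 12 (mod 73)


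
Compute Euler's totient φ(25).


φ(n) = count of k ∈ {1,...,n} with gcd(k,n)=1
Coprimes to 25: {1, 2, 3, 4, 6, 7, 8, 9, 11, 12, 13, 14, 16, 17, 18, 19, 21, 22, 23, 24}
Count: 20

φ(25) = 20


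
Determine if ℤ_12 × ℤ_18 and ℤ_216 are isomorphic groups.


Comparing ℤ_12 × ℤ_18 and ℤ_216:
gcd(12,18) = 6 ≠ 1. Max element order in ℤ_12×ℤ_18 is lcm(12,18) = 36 < 216, so it has no element of order 216

No, ℤ_12 × ℤ_18 ≇ ℤ_216


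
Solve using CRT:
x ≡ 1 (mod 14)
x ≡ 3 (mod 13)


m₁ = 14, m₂ = 13, gcd = 1, so CRT applies. M = m₁·m₂ = 182
Let M₁ = M/m₁ = 13, M₂ = M/m₂ = 14
Find y₁ ≡ M₁⁻¹ (mod m₁): 13⁻¹ ≡ 13 (mod 14)
Find y₂ ≡ M₂⁻¹ (mod m₂): 14⁻¹ ≡ 1 (mod 13)
x = a₁·M₁·y₁ + a₂·M₂·y₂ = 1·13·13 + 3·14·1 = 211
Reduce mod 182: x ≡ 29
Check: 29 mod 14 = 1 ✓, 29 mod 13 = 3 ✓

x ≡ 29 (mod 182)


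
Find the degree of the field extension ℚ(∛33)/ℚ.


∛33 has minimal polynomial x³ - 33 (irreducible over ℚ since 33 is not a perfect cube)

[ℚ(∛33)/ℚ] = 3


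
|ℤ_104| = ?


ℤ_n has n elements.

|ℤ_104| = 104


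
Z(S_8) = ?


Z(G) = {g ∈ G | gx = xg for all x ∈ G}
S_n is non-abelian for n ≥ 3; Z(S_8) is trivial

Z(S_8) = {e}


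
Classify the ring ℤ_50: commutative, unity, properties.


ℤ_50 is a commutative ring with unity 1; 50 = 2×25 is composite, so 2·25 ≡ 0 gives zero divisors (not an integral domain)
Commutative: Yes
Integral domain: No
Has unity: Yes

ℤ_50: Commutative=Yes, Unity=Yes


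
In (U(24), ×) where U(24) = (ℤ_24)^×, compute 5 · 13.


Operation: multiplication mod 24
5 · 13 = (a × b) mod 24 with a = 5, b = 13

5 · 13 = 17


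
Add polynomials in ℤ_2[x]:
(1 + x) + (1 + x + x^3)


Add coefficients mod 2:
x^0: 1 + 1 = 0 (mod 2)
x^1: 1 + 1 = 0 (mod 2)
x^2: 0 + 0 = 0 (mod 2)
x^3: 0 + 1 = 1 (mod 2)
Result: x^3

f + g = x^3


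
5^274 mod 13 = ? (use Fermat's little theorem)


Fermat's little theorem: if p is prime and gcd(a,p)=1, then a^(p-1) ≡ 1 (mod p)
p = 13 is prime, gcd(5,13) = 1
Reduce exponent: 274 mod 12 = 10
So 5^274 ≡ 5^10 (mod 13)
5^10 mod 13 = 12

5^274 ≡ 12 (mod 13)


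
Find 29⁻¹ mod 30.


Use the extended Euclidean algorithm to write 1 = 29·s + 30·t; then s mod 30 is the inverse.
Euclidean algorithm:
  29 = 0·30 + 29
  30 = 1·29 + 1
  29 = 29·1 + 0
gcd(29,30) = 1
Back-substitution gives: 29·(-1) + 30·(1) = 1
So 29⁻¹ ≡ -1 ≡ 29 (mod 30)
Check: 29 × 29 = 841 ≡ 1 (mod 30) ✓

29⁻¹ ≡ 29 (mod 30)


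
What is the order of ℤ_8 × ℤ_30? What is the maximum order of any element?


|ℤ_8 × ℤ_30| = 8 × 30 = 240
Max element order = lcm(8,30) = 120
Cyclic? No (gcd=2)

|ℤ_8×ℤ_30| = 240, max element order = 120


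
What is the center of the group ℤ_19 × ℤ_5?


Z(G) = {g ∈ G | gx = xg for all x ∈ G}
Direct product of abelian groups is abelian, so Z(G) = G

Z(ℤ_19 × ℤ_5) = ℤ_19 × ℤ_5


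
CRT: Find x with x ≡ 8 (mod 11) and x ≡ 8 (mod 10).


m₁ = 11, m₂ = 10, gcd = 1, so CRT applies. M = m₁·m₂ = 110
Let M₁ = M/m₁ = 10, M₂ = M/m₂ = 11
Find y₁ ≡ M₁⁻¹ (mod m₁): 10⁻¹ ≡ 10 (mod 11)
Find y₂ ≡ M₂⁻¹ (mod m₂): 11⁻¹ ≡ 1 (mod 10)
x = a₁·M₁·y₁ + a₂·M₂·y₂ = 8·10·10 + 8·11·1 = 888
Reduce mod 110: x ≡ 8
Check: 8 mod 11 = 8 ✓, 8 mod 10 = 8 ✓

x ≡ 8 (mod 110)


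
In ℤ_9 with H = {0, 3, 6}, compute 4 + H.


4 + H = {4 + h (mod 9) : h ∈ H}
4+0=4, 4+3=7, 4+6=1
4 + H = {1, 4, 7} = 1 + H

4 + H = {1, 4, 7}


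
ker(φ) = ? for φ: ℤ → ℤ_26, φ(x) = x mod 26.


Kernel = preimage of identity
ker(φ) = {x ∈ ℤ : x ≡ 0 (mod 26)} = 26ℤ = {0, ±26, ±52, ...}

ker(φ) = 26ℤ


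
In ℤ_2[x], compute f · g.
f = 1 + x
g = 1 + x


Expand and collect like terms; reduce coefficients mod 2:
x^0: 1·1 = 1 ≡ 1 (mod 2)
x^1: 1·1 + 1·1 = 2 ≡ 0 (mod 2)
x^2: 1·1 = 1 ≡ 1 (mod 2)
Result: 1 + x^2

f · g = 1 + x^2


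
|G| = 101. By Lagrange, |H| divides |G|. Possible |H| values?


Lagrange's theorem: |H| divides |G|
|G| = 101
Divisors of 101: 1, 101

Possible subgroup orders: {1, 101}


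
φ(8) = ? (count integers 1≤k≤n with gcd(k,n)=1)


φ(n) = count of k ∈ {1,...,n} with gcd(k,n)=1
Coprimes to 8: {1, 3, 5, 7}
Count: 4

φ(8) = 4


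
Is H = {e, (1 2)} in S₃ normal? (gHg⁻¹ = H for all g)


H = {e, (1 2)} in S₃
(1 3)(1 2)(1 3)⁻¹ = (2 3) ∉ {e, (1 2)}, so it is not normal

No, not a normal subgroup


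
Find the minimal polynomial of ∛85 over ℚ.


∛85 satisfies x³ - 85 = 0, irreducible over ℚ (no rational root; 85 is not a perfect cube)

Minimal polynomial: x³ - 85


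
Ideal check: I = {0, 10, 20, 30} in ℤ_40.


Check ideal conditions for I = {0, 10, 20, 30} in ℤ_40:
(1) I is an additive subgroup? Yes
(2) For r ∈ ℤ_40 and a ∈ I: r·a ∈ I? Yes

Yes, I is an ideal of ℤ_40


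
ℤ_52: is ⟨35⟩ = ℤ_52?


g generates ℤ_n iff gcd(g, n) = 1
gcd(35, 52) = 1
Since gcd = 1, 35 is a generator.

Yes, 35 generates ℤ_52


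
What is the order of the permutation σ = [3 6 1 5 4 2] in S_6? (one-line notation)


Cycle decomposition: (1 3) (2 6) (4 5)
Cycle lengths: 2, 2, 2
Order = lcm(2, 2, 2) = 2

ord(σ) = 2


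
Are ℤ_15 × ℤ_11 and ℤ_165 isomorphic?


Comparing ℤ_15 × ℤ_11 and ℤ_165:
gcd(15,11) = 1, so ℤ_15 × ℤ_11 ≅ ℤ_165 (CRT)

Yes, ℤ_15 × ℤ_11 ≅ ℤ_165


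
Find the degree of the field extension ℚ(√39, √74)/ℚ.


[ℚ(√39,√74):ℚ] = [ℚ(√39,√74):ℚ(√39)]·[ℚ(√39):ℚ] = 2·2 = 4

[ℚ(√39, √74)/ℚ] = 4


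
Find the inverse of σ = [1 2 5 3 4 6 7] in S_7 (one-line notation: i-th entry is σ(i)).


To find σ⁻¹, swap domain and range:
σ(1) = 1 → σ⁻¹(1) = 1
σ(2) = 2 → σ⁻¹(2) = 2
σ(3) = 5 → σ⁻¹(5) = 3
σ(4) = 3 → σ⁻¹(3) = 4
σ(5) = 4 → σ⁻¹(4) = 5
σ(6) = 6 → σ⁻¹(6) = 6
σ(7) = 7 → σ⁻¹(7) = 7

σ⁻¹ = [1 2 4 5 3 6 7]


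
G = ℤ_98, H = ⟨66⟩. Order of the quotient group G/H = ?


|⟨66⟩| = n / gcd(66, 98) = 98 / 2 = 49
H is normal (ℤ_98 is abelian).
|G/H| = |G| / |H| = 98 / 49 = 2

|G/H| = 2


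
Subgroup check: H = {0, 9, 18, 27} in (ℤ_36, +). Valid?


Subgroup test for H = {0, 9, 18, 27} in (ℤ_36, +):
(1) 0 ∈ H? Yes
(2) Closure: for all a,b ∈ H, (a+b) mod 36 ∈ H? Yes
(3) Inverses: for all a ∈ H, -a mod 36 ∈ H? Yes

Yes, H is a subgroup of ℤ_36


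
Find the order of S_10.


|S_n| = n! (number of permutations of n symbols)
|S_10| = 10! = 3628800

|S_10| = 3628800


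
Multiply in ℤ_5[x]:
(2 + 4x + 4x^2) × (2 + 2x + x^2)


Expand and collect like terms; reduce coefficients mod 5:
x^0: 2·2 = 4 ≡ 4 (mod 5)
x^1: 2·2 + 4·2 = 12 ≡ 2 (mod 5)
x^2: 2·1 + 4·2 + 4·2 = 18 ≡ 3 (mod 5)
x^3: 4·1 + 4·2 = 12 ≡ 2 (mod 5)
x^4: 4·1 = 4 ≡ 4 (mod 5)
Result: 4 + 2x + 3x^2 + 2x^3 + 4x^4

f · g = 4 + 2x + 3x^2 + 2x^3 + 4x^4


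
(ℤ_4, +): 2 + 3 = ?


Operation: addition mod 4
2 + 3 = (a + b) mod 4 with a = 2, b = 3

2 + 3 = 1


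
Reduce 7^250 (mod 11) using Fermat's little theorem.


Fermat's little theorem: if p is prime and gcd(a,p)=1, then a^(p-1) ≡ 1 (mod p)
p = 11 is prime, gcd(7,11) = 1
Reduce exponent: 250 mod 10 = 0
So 7^250 ≡ 7^0 (mod 11)
7^0 = 1

7^250 ≡ 1 (mod 11)


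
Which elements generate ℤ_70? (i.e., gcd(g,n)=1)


g generates ℤ_n iff gcd(g,n) = 1
Prime factors of 70: 2, 5, 7
Generators are g ∈ {1,...,69} not divisible by any of these primes.
Generators: {1, 3, 9, 11, 13, 17, 19, 23, 27, 29, 31, 33, 37, 39, 41, 43, 47, 51, 53, 57, 59, 61, 67, 69}
Number of generators = φ(70) = 24

Generators of ℤ_70 = {1, 3, 9, 11, 13, 17, 19, 23, 27, 29, 31, 33, 37, 39, 41, 43, 47, 51, 53, 57, 59, 61, 67, 69}


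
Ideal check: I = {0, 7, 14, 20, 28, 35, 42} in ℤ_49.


Check ideal conditions for I = {0, 7, 14, 20, 28, 35, 42} in ℤ_49:
(1) I is an additive subgroup? No
(2) For r ∈ ℤ_49 and a ∈ I: r·a ∈ I? No  [counterexample: r=2, a=20, r·a mod 49 = 40 ∉ I]

No, I is not an ideal of ℤ_49


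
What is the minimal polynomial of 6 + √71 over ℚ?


Let α = 6 + √71. Then α - 6 = √71, so (α - 6)² = 71, giving α² - 12α - 35 = 0. Degree 2 and α ∉ ℚ, so this is the minimal polynomial.

Minimal polynomial: x² - 12x - 35


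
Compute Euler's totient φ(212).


Factor n: 212 = 2^2 × 53
φ(n) = n · ∏(1 - 1/p) over distinct primes p | n
φ(212) = 212 · (1 - 1/2) · (1 - 1/53) = 104

φ(212) = 104


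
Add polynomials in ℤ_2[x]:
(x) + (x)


Add coefficients mod 2:
x^0: 0 + 0 = 0 (mod 2)
x^1: 1 + 1 = 0 (mod 2)
Result: 0

f + g = 0


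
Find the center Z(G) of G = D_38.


Z(G) = {g ∈ G | gx = xg for all x ∈ G}
For even n, Z(D_n) = {e, r^(n/2)}: the 180° rotation r^19 commutes with every reflection and rotation

Z(D_38) = {e, r^19}


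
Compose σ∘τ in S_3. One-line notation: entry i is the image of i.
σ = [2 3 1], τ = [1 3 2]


σ∘τ: apply τ first, then σ
1 →τ 1 →σ 2
2 →τ 3 →σ 1
3 →τ 2 →σ 3

σ∘τ = [2 1 3]


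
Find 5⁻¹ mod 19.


Use the extended Euclidean algorithm to write 1 = 5·s + 19·t; then s mod 19 is the inverse.
Euclidean algorithm:
  5 = 0·19 + 5
  19 = 3·5 + 4
  5 = 1·4 + 1
  4 = 4·1 + 0
gcd(5,19) = 1
Back-substitution gives: 5·(4) + 19·(-1) = 1
So 5⁻¹ ≡ 4 ≡ 4 (mod 19)
Check: 5 × 4 = 20 ≡ 1 (mod 19) ✓

5⁻¹ ≡ 4 (mod 19)


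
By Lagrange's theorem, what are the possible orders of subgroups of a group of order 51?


Lagrange's theorem: |H| divides |G|
|G| = 51
Divisors of 51: 1, 3, 17, 51

Possible subgroup orders: {1, 3, 17, 51}


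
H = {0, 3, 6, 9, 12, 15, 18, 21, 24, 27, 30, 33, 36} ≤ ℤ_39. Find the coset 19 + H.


19 + H = {19 + h (mod 39) : h ∈ H}
19+0=19, 19+3=22, 19+6=25, 19+9=28, 19+12=31, 19+15=34, 19+18=37, 19+21=1, 19+24=4, 19+27=7, 19+30=10, 19+33=13, 19+36=16
19 + H = {1, 4, 7, 10, 13, 16, 19, 22, 25, 28, 31, 34, 37} = 1 + H

19 + H = {1, 4, 7, 10, 13, 16, 19, 22, 25, 28, 31, 34, 37}


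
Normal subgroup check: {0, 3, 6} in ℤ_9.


H = {0, 3, 6} in ℤ_9
ℤ_9 is abelian; every subgroup of an abelian group is normal

Yes, normal subgroup


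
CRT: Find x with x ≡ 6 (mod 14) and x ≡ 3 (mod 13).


m₁ = 14, m₂ = 13, gcd = 1, so CRT applies. M = m₁·m₂ = 182
Let M₁ = M/m₁ = 13, M₂ = M/m₂ = 14
Find y₁ ≡ M₁⁻¹ (mod m₁): 13⁻¹ ≡ 13 (mod 14)
Find y₂ ≡ M₂⁻¹ (mod m₂): 14⁻¹ ≡ 1 (mod 13)
x = a₁·M₁·y₁ + a₂·M₂·y₂ = 6·13·13 + 3·14·1 = 1056
Reduce mod 182: x ≡ 146
Check: 146 mod 14 = 6 ✓, 146 mod 13 = 3 ✓

x ≡ 146 (mod 182)


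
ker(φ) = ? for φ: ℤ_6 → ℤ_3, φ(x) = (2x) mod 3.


Kernel = preimage of identity
ker(φ) = {x ∈ ℤ_6 : 2x ≡ 0 (mod 3)}. Since 3 | 6, φ is well-defined. The kernel is the cyclic subgroup ⟨3⟩ of ℤ_6 (order 2), i.e. {0, 3}

ker(φ) = {0, 3}


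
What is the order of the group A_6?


|A_n| = n!/2 (even permutations)
|A_6| = 6!/2 = 720/2 = 360

|A_6| = 360


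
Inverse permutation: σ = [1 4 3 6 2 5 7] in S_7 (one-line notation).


To find σ⁻¹, swap domain and range:
σ(1) = 1 → σ⁻¹(1) = 1
σ(2) = 4 → σ⁻¹(4) = 2
σ(3) = 3 → σ⁻¹(3) = 3
σ(4) = 6 → σ⁻¹(6) = 4
σ(5) = 2 → σ⁻¹(2) = 5
σ(6) = 5 → σ⁻¹(5) = 6
σ(7) = 7 → σ⁻¹(7) = 7

σ⁻¹ = [1 5 3 2 6 4 7]


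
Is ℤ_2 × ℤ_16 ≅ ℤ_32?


Comparing ℤ_2 × ℤ_16 and ℤ_32:
gcd(2,16) = 2 ≠ 1. Max element order in ℤ_2×ℤ_16 is lcm(2,16) = 16 < 32, so it has no element of order 32

No, ℤ_2 × ℤ_16 ≇ ℤ_32


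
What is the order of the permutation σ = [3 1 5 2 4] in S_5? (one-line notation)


Cycle decomposition: (1 3 5 4 2)
Cycle lengths: 5
Order = lcm(5) = 5

ord(σ) = 5


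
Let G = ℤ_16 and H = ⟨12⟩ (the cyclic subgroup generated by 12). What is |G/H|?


|⟨12⟩| = n / gcd(12, 16) = 16 / 4 = 4
H is normal (ℤ_16 is abelian).
|G/H| = |G| / |H| = 16 / 4 = 4

|G/H| = 4


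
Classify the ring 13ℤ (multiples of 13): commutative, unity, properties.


13ℤ is a commutative ring under +,× but has no multiplicative identity (1 ∉ 13ℤ); it has no zero divisors, but without unity it is not an integral domain
Commutative: Yes
Integral domain: No
Has unity: No

13ℤ (multiples of 13): Commutative=Yes, Unity=No


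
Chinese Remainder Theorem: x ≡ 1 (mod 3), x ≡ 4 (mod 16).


m₁ = 3, m₂ = 16, gcd = 1, so CRT applies. M = m₁·m₂ = 48
Let M₁ = M/m₁ = 16, M₂ = M/m₂ = 3
Find y₁ ≡ M₁⁻¹ (mod m₁): 16⁻¹ ≡ 1 (mod 3)
Find y₂ ≡ M₂⁻¹ (mod m₂): 3⁻¹ ≡ 11 (mod 16)
x = a₁·M₁·y₁ + a₂·M₂·y₂ = 1·16·1 + 4·3·11 = 148
Reduce mod 48: x ≡ 4
Check: 4 mod 3 = 1 ✓, 4 mod 16 = 4 ✓

x ≡ 4 (mod 48)


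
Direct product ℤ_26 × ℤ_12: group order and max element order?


|ℤ_26 × ℤ_12| = 26 × 12 = 312
Max element order = lcm(26,12) = 156
Cyclic? No (gcd=2)

|ℤ_26×ℤ_12| = 312, max element order = 156


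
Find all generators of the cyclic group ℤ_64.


g generates ℤ_n iff gcd(g,n) = 1
Prime factors of 64: 2
Generators are g ∈ {1,...,63} not divisible by any of these primes.
Generators: {1, 3, 5, 7, 9, 11, 13, 15, 17, 19, 21, 23, 25, 27, 29, 31, 33, 35, 37, 39, 41, 43, 45, 47, 49, 51, 53, 55, 57, 59, 61, 63}
Number of generators = φ(64) = 32

Generators of ℤ_64 = {1, 3, 5, 7, 9, 11, 13, 15, 17, 19, 21, 23, 25, 27, 29, 31, 33, 35, 37, 39, 41, 43, 45, 47, 49, 51, 53, 55, 57, 59, 61, 63}


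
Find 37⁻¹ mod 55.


Use the extended Euclidean algorithm to write 1 = 37·s + 55·t; then s mod 55 is the inverse.
Euclidean algorithm:
  37 = 0·55 + 37
  55 = 1·37 + 18
  37 = 2·18 + 1
  18 = 18·1 + 0
gcd(37,55) = 1
Back-substitution gives: 37·(3) + 55·(-2) = 1
So 37⁻¹ ≡ 3 ≡ 3 (mod 55)
Check: 37 × 3 = 111 ≡ 1 (mod 55) ✓

37⁻¹ ≡ 3 (mod 55)


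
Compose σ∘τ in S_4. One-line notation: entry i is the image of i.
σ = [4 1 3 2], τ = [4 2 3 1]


σ∘τ: apply τ first, then σ
1 →τ 4 →σ 2
2 →τ 2 →σ 1
3 →τ 3 →σ 3
4 →τ 1 →σ 4

σ∘τ = [2 1 3 4]


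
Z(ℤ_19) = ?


Z(G) = {g ∈ G | gx = xg for all x ∈ G}
ℤ_19 is abelian, so Z(G) = G

Z(ℤ_19) = ℤ_19


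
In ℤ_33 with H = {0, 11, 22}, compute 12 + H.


12 + H = {12 + h (mod 33) : h ∈ H}
12+0=12, 12+11=23, 12+22=1
12 + H = {1, 12, 23} = 1 + H

12 + H = {1, 12, 23}


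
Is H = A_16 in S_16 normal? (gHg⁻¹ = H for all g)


H = A_16 in S_16
A_16 has index 2 in S_16, and every subgroup of index 2 is normal

Yes, normal subgroup


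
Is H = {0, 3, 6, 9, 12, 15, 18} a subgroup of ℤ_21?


Subgroup test for H = {0, 3, 6, 9, 12, 15, 18} in (ℤ_21, +):
(1) 0 ∈ H? Yes
(2) Closure: for all a,b ∈ H, (a+b) mod 21 ∈ H? Yes
(3) Inverses: for all a ∈ H, -a mod 21 ∈ H? Yes

Yes, H is a subgroup of ℤ_21


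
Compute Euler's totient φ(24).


φ(n) = count of k ∈ {1,...,n} with gcd(k,n)=1
Coprimes to 24: {1, 5, 7, 11, 13, 17, 19, 23}
Count: 8

φ(24) = 8


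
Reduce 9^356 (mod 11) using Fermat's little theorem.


Fermat's little theorem: if p is prime and gcd(a,p)=1, then a^(p-1) ≡ 1 (mod p)
p = 11 is prime, gcd(9,11) = 1
Reduce exponent: 356 mod 10 = 6
So 9^356 ≡ 9^6 (mod 11)
9^6 mod 11 = 9

9^356 ≡ 9 (mod 11)


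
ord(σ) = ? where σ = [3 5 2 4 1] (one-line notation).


Cycle decomposition: (1 3 2 5)
Cycle lengths: 4
Order = lcm(4) = 4

ord(σ) = 4


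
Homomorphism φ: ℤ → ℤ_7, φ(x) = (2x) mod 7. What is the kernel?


Kernel = preimage of identity
ker(φ) = {x ∈ ℤ : 2x ≡ 0 (mod 7)}. gcd(2,7) = 1, so 2x ≡ 0 (mod 7) ⟺ x ≡ 0 (mod 7/1 = 7). Hence ker(φ) = 7ℤ

ker(φ) = 7ℤ


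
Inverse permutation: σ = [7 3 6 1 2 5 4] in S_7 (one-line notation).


To find σ⁻¹, swap domain and range:
σ(1) = 7 → σ⁻¹(7) = 1
σ(2) = 3 → σ⁻¹(3) = 2
σ(3) = 6 → σ⁻¹(6) = 3
σ(4) = 1 → σ⁻¹(1) = 4
σ(5) = 2 → σ⁻¹(2) = 5
σ(6) = 5 → σ⁻¹(5) = 6
σ(7) = 4 → σ⁻¹(4) = 7

σ⁻¹ = [4 5 2 7 6 3 1]


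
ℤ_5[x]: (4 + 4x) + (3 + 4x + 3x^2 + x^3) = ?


Add coefficients mod 5:
x^0: 4 + 3 = 2 (mod 5)
x^1: 4 + 4 = 3 (mod 5)
x^2: 0 + 3 = 3 (mod 5)
x^3: 0 + 1 = 1 (mod 5)
Result: 2 + 3x + 3x^2 + x^3

f + g = 2 + 3x + 3x^2 + x^3


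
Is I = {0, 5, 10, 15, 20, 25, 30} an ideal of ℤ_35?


Check ideal conditions for I = {0, 5, 10, 15, 20, 25, 30} in ℤ_35:
(1) I is an additive subgroup? Yes
(2) For r ∈ ℤ_35 and a ∈ I: r·a ∈ I? Yes

Yes, I is an ideal of ℤ_35


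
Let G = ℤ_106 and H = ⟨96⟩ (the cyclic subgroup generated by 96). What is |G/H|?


|⟨96⟩| = n / gcd(96, 106) = 106 / 2 = 53
H is normal (ℤ_106 is abelian).
|G/H| = |G| / |H| = 106 / 53 = 2

|G/H| = 2


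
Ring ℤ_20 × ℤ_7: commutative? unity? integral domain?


Direct product ring; commutative with unity (1,1); but (1,0)·(0,1) = (0,0) gives zero divisors, so not an integral domain
Commutative: Yes
Integral domain: No
Has unity: Yes

ℤ_20 × ℤ_7: Commutative=Yes, Unity=Yes


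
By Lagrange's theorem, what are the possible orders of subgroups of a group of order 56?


Lagrange's theorem: |H| divides |G|
|G| = 56
Divisors of 56: 1, 2, 4, 7, 8, 14, 28, 56

Possible subgroup orders: {1, 2, 4, 7, 8, 14, 28, 56}


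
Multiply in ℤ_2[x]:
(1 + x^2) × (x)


Expand and collect like terms; reduce coefficients mod 2:
x^0: 1·0 = 0 ≡ 0 (mod 2)
x^1: 1·1 + 0·0 = 1 ≡ 1 (mod 2)
x^2: 0·1 + 1·0 = 0 ≡ 0 (mod 2)
x^3: 1·1 = 1 ≡ 1 (mod 2)
Result: x + x^3

f · g = x + x^3


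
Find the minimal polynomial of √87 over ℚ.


√87 satisfies x² - 87 = 0, irreducible over ℚ since 87 is squarefree

Minimal polynomial: x² - 87


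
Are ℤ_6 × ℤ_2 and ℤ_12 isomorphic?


Comparing ℤ_6 × ℤ_2 and ℤ_12:
gcd(6,2) = 2 ≠ 1. Max element order in ℤ_6×ℤ_2 is lcm(6,2) = 6 < 12, so it has no element of order 12

No, ℤ_6 × ℤ_2 ≇ ℤ_12


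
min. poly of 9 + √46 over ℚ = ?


Let α = 9 + √46. Then α - 9 = √46, so (α - 9)² = 46, giving α² - 18α + 35 = 0. Degree 2 and α ∉ ℚ, so this is the minimal polynomial.

Minimal polynomial: x² - 18x + 35


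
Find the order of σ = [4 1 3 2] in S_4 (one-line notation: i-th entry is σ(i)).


Cycle decomposition: (1 4 2)
Cycle lengths: 3
Order = lcm(3) = 3

ord(σ) = 3


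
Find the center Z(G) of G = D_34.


Z(G) = {g ∈ G | gx = xg for all x ∈ G}
For even n, Z(D_n) = {e, r^(n/2)}: the 180° rotation r^17 commutes with every reflection and rotation

Z(D_34) = {e, r^17}


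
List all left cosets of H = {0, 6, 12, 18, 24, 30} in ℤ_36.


H = {0, 6, 12, 18, 24, 30}, |H| = 6
Number of cosets = |G|/|H| = 36/6 = 6
0 + H = {0, 6, 12, 18, 24, 30}
1 + H = {1, 7, 13, 19, 25, 31}
2 + H = {2, 8, 14, 20, 26, 32}
3 + H = {3, 9, 15, 21, 27, 33}
4 + H = {4, 10, 16, 22, 28, 34}
5 + H = {5, 11, 17, 23, 29, 35}

Cosets: 0+H={0,6,12,18,24,30}; 1+H={1,7,13,19,25,31}; 2+H={2,8,14,20,26,32}; 3+H={3,9,15,21,27,33}; 4+H={4,10,16,22,28,34}; 5+H={5,11,17,23,29,35}


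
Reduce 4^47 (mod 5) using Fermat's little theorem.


Fermat's little theorem: if p is prime and gcd(a,p)=1, then a^(p-1) ≡ 1 (mod p)
p = 5 is prime, gcd(4,5) = 1
Reduce exponent: 47 mod 4 = 3
So 4^47 ≡ 4^3 (mod 5)
4^3 mod 5 = 4

4^47 ≡ 4 (mod 5)


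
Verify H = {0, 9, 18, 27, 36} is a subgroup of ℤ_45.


Subgroup test for H = {0, 9, 18, 27, 36} in (ℤ_45, +):
(1) 0 ∈ H? Yes
(2) Closure: for all a,b ∈ H, (a+b) mod 45 ∈ H? Yes
(3) Inverses: for all a ∈ H, -a mod 45 ∈ H? Yes

Yes, H is a subgroup of ℤ_45


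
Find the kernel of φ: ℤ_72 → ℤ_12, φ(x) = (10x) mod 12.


Kernel = preimage of identity
ker(φ) = {x ∈ ℤ_72 : 10x ≡ 0 (mod 12)}. Since 12 | 72, φ is well-defined. The kernel is the cyclic subgroup ⟨6⟩ of ℤ_72 (order 12), i.e. {0, 6, 12, 18, 24, 30, 36, 42, 48, 54, 60, 66}

ker(φ) = {0, 6, 12, 18, 24, 30, 36, 42, 48, 54, 60, 66}


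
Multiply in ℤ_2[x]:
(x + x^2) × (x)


Expand and collect like terms; reduce coefficients mod 2:
x^0: 0·0 = 0 ≡ 0 (mod 2)
x^1: 0·1 + 1·0 = 0 ≡ 0 (mod 2)
x^2: 1·1 + 1·0 = 1 ≡ 1 (mod 2)
x^3: 1·1 = 1 ≡ 1 (mod 2)
Result: x^2 + x^3

f · g = x^2 + x^3


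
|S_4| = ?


|S_n| = n! (number of permutations of n symbols)
|S_4| = 4! = 24

|S_4| = 24


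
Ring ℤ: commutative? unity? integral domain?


integers form a commutative ring with unity 1; no zero divisors
Commutative: Yes
Integral domain: Yes
Has unity: Yes

ℤ: Commutative=Yes, Unity=Yes


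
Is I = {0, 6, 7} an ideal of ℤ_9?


Check ideal conditions for I = {0, 6, 7} in ℤ_9:
(1) I is an additive subgroup? No
(2) For r ∈ ℤ_9 and a ∈ I: r·a ∈ I? No  [counterexample: r=2, a=6, r·a mod 9 = 3 ∉ I]

No, I is not an ideal of ℤ_9


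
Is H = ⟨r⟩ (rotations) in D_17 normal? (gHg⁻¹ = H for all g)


H = ⟨r⟩ (rotations) in D_17
The rotation subgroup ⟨r⟩ has index 2 in D_17, so it is normal

Yes, normal subgroup
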